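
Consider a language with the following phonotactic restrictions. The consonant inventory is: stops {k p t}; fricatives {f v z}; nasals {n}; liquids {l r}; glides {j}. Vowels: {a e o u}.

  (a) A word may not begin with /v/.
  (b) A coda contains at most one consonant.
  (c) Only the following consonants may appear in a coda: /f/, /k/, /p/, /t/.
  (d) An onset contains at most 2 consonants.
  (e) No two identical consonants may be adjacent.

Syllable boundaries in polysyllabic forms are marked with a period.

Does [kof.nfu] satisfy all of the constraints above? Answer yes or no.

yes

[kof.nfu] — σ1 onset /k/, coda /f/ ok; σ2 onset /nf/ (2C), coda /∅/ ok → well-formed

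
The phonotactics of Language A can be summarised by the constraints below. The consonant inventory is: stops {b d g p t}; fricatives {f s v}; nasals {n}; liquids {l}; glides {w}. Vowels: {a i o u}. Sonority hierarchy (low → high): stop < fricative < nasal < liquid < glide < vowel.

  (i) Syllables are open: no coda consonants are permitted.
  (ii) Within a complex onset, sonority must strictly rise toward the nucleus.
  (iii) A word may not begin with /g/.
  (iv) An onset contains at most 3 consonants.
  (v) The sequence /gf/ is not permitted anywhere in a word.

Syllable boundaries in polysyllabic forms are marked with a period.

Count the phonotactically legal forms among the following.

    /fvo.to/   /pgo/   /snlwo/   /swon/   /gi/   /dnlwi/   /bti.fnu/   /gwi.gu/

0

/fvo.to/ — violates constraint (ii): syllable 1 onset /fv/: /f/ (fricative, 2) → /v/ (fricative, 2) does not rise → phonotactically illegal
/pgo/ — violates constraint (ii): syllable 1 onset /pg/: /p/ (stop, 1) → /g/ (stop, 1) does not rise → phonotactically illegal
/snlwo/ — violates constraint (iv): syllable 1 onset /snlw/ has 4 consonants (> 3) → phonotactically illegal
/swon/ — violates constraint (i): syllable 1 coda /n/ has 1 consonant (> 0) → phonotactically illegal
/gi/ — violates constraint (iii): word begins with /g/ → phonotactically illegal
/dnlwi/ — violates constraint (iv): syllable 1 onset /dnlw/ has 4 consonants (> 3) → phonotactically illegal
/bti.fnu/ — violates constraint (ii): syllable 1 onset /bt/: /b/ (stop, 1) → /t/ (stop, 1) does not rise → phonotactically illegal
/gwi.gu/ — violates constraint (iii): word begins with /g/ → phonotactically illegal
No form is phonotactically legal → 0.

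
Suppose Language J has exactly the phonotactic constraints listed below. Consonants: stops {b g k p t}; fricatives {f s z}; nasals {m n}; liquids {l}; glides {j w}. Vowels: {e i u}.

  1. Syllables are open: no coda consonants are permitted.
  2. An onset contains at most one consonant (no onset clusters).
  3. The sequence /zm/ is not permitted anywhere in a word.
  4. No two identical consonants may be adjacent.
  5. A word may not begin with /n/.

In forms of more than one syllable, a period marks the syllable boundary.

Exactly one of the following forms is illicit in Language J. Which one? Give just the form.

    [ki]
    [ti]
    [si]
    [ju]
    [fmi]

[ki] — σ1 onset /k/, coda /∅/ ok → licit
[ti] — σ1 onset /t/, coda /∅/ ok → licit
[si] — σ1 onset /s/, coda /∅/ ok → licit
[ju] — σ1 onset /j/, coda /∅/ ok → licit
[fmi] — violates constraint 2: syllable 1 onset /fm/ has 2 consonants (> 1) → illicit

[fmi]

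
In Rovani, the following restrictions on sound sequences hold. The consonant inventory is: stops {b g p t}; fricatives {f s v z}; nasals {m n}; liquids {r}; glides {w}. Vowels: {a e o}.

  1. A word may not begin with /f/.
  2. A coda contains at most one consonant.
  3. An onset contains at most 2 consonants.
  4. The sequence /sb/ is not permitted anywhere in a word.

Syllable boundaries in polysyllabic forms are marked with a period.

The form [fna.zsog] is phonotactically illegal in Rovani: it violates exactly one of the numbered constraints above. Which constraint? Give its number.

1

[fna.zsog]: word begins with /f/.
This is a violation of constraint 1: "A word may not begin with /f/."
The remaining constraints (2, 3, 4) are satisfied.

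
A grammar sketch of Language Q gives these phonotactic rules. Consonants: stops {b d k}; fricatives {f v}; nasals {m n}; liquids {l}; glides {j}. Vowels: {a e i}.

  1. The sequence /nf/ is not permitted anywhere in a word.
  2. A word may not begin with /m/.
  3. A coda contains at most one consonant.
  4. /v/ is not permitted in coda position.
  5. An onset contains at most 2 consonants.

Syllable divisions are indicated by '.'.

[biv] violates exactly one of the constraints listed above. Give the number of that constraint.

4

[biv]: syllable 1 coda contains /v/.
This is a violation of constraint 4: "/v/ is not permitted in coda position."
The remaining constraints (1, 2, 3, 5) are satisfied.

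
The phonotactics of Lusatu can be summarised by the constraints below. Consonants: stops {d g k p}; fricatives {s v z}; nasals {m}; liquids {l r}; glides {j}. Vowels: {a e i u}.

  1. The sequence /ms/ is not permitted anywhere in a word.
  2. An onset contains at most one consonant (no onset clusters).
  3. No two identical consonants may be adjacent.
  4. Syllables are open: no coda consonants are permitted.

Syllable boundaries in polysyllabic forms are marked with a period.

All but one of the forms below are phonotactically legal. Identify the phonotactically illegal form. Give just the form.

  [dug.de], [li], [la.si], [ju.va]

[dug.de] — violates constraint 4: syllable 1 coda /g/ has 1 consonant (> 0) → phonotactically illegal
[li] — σ1 onset /l/, coda /∅/ ok → phonotactically legal
[la.si] — σ1 onset /l/, coda /∅/ ok; σ2 onset /s/, coda /∅/ ok → phonotactically legal
[ju.va] — σ1 onset /j/, coda /∅/ ok; σ2 onset /v/, coda /∅/ ok → phonotactically legal

[dug.de]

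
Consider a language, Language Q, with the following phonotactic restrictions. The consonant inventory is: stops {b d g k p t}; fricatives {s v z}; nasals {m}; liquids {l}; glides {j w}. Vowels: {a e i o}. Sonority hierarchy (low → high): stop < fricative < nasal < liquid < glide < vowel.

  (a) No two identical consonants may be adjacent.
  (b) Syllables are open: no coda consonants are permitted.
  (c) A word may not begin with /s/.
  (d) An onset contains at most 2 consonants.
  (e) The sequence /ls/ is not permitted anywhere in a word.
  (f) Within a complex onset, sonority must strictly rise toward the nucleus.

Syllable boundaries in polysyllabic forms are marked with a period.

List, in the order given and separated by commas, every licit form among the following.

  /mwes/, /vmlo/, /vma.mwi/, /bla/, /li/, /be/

/vma.mwi/, /bla/, /li/, /be/

/mwes/ — violates constraint (b): syllable 1 coda /s/ has 1 consonant (> 0) → illicit
/vmlo/ — violates constraint (d): syllable 1 onset /vml/ has 3 consonants (> 2) → illicit
/vma.mwi/ — σ1 onset /vm/ (2→3 rises), coda /∅/ ok; σ2 onset /mw/ (3→5 rises), coda /∅/ ok → licit
/bla/ — σ1 onset /bl/ (1→4 rises), coda /∅/ ok → licit
/li/ — σ1 onset /l/, coda /∅/ ok → licit
/be/ — σ1 onset /b/, coda /∅/ ok → licit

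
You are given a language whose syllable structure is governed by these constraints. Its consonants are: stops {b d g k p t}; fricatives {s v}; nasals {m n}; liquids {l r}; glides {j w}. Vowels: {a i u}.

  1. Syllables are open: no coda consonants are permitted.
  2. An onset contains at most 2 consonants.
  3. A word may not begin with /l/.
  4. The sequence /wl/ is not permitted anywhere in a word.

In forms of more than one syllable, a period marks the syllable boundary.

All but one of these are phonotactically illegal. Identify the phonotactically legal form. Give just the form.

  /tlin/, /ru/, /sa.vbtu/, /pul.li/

/ru/

/tlin/ — violates constraint 1: syllable 1 coda /n/ has 1 consonant (> 0) → phonotactically illegal
/ru/ — σ1 onset /r/, coda /∅/ ok → phonotactically legal
/sa.vbtu/ — violates constraint 2: syllable 2 onset /vbt/ has 3 consonants (> 2) → phonotactically illegal
/pul.li/ — violates constraint 1: syllable 1 coda /l/ has 1 consonant (> 0) → phonotactically illegal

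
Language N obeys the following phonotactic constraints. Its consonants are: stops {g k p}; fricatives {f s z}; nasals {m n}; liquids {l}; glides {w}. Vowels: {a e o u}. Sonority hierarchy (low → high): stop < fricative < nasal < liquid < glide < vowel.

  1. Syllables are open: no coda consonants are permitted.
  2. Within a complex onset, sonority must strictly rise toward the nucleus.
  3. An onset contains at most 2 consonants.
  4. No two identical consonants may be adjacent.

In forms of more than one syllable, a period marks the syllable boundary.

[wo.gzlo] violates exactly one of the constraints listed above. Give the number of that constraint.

[wo.gzlo]: syllable 2 onset /gzl/ has 3 consonants (> 2).
This is a violation of constraint 3: "An onset contains at most 2 consonants."
The remaining constraints (1, 2, 4) are satisfied.

3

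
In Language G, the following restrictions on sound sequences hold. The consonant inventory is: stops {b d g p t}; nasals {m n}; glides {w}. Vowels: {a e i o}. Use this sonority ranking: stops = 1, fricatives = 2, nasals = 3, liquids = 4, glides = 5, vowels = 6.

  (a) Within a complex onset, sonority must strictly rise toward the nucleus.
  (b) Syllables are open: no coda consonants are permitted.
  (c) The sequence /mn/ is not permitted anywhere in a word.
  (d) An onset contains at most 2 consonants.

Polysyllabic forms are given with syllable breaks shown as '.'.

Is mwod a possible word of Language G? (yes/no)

mwod — violates constraint (b): syllable 1 coda /d/ has 1 consonant (> 0) → illicit

no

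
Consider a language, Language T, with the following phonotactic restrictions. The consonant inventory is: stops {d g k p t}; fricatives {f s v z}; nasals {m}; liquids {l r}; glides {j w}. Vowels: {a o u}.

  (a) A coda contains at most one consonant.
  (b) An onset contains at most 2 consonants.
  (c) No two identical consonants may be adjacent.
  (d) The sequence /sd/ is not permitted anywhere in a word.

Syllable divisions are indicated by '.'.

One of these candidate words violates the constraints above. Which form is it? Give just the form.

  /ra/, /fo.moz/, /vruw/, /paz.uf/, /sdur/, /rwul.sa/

/sdur/

/ra/ — σ1 onset /r/, coda /∅/ ok → phonotactically legal
/fo.moz/ — σ1 onset /f/, coda /∅/ ok; σ2 onset /m/, coda /z/ ok → phonotactically legal
/vruw/ — σ1 onset /vr/ (2C), coda /w/ ok → phonotactically legal
/paz.uf/ — σ1 onset /p/, coda /z/ ok; σ2 onset /∅/, coda /f/ ok → phonotactically legal
/sdur/ — violates constraint (d): contains banned sequence /sd/ → phonotactically illegal
/rwul.sa/ — σ1 onset /rw/ (2C), coda /l/ ok; σ2 onset /s/, coda /∅/ ok → phonotactically legal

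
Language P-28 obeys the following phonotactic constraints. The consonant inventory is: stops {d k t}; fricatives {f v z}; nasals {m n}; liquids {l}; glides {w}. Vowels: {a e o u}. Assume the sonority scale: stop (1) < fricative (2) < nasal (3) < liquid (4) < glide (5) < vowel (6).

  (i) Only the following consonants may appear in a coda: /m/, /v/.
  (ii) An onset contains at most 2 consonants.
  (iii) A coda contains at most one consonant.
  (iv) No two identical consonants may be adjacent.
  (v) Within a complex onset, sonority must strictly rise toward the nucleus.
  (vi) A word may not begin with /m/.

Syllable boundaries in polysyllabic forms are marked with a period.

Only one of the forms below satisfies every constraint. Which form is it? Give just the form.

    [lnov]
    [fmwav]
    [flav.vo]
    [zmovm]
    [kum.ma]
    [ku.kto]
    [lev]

[lnov] — violates constraint (v): syllable 1 onset /ln/: /l/ (liquid, 4) → /n/ (nasal, 3) does not rise → not permitted
[fmwav] — violates constraint (ii): syllable 1 onset /fmw/ has 3 consonants (> 2) → not permitted
[flav.vo] — violates constraint (iv): adjacent identical consonants /vv/ → not permitted
[zmovm] — violates constraint (iii): syllable 1 coda /vm/ has 2 consonants (> 1) → not permitted
[kum.ma] — violates constraint (iv): adjacent identical consonants /mm/ → not permitted
[ku.kto] — violates constraint (v): syllable 2 onset /kt/: /k/ (stop, 1) → /t/ (stop, 1) does not rise → not permitted
[lev] — σ1 onset /l/, coda /v/ ok → permitted

[lev]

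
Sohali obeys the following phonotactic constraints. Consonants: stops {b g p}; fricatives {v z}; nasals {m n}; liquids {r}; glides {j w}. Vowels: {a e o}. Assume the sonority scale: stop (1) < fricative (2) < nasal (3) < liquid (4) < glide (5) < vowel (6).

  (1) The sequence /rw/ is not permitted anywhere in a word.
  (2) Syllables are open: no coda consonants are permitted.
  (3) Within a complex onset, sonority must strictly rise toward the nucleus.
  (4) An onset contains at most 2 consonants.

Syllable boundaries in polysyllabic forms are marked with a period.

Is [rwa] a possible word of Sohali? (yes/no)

[rwa] — violates constraint 1: contains banned sequence /rw/ → not permitted

no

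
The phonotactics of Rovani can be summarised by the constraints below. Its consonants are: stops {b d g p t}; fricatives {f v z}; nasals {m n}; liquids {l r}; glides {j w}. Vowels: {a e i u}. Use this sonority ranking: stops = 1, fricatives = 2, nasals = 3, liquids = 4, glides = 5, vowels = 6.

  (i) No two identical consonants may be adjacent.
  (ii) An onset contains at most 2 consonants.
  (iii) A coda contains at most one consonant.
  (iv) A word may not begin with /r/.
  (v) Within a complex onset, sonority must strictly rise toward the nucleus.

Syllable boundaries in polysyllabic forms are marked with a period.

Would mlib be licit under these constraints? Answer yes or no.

mlib — σ1 onset /ml/ (3→4 rises), coda /b/ ok → licit

yes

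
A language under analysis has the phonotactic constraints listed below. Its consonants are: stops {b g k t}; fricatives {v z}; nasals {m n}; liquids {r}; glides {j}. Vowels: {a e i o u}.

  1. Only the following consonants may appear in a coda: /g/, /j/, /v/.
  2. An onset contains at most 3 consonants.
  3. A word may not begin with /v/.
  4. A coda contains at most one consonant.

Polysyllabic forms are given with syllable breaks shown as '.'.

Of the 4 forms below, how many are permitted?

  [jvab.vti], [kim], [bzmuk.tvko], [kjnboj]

0

[jvab.vti] — violates constraint 1: syllable 1 coda contains /b/, which is not a licensed coda consonant → not permitted
[kim] — violates constraint 1: syllable 1 coda contains /m/, which is not a licensed coda consonant → not permitted
[bzmuk.tvko] — violates constraint 1: syllable 1 coda contains /k/, which is not a licensed coda consonant → not permitted
[kjnboj] — violates constraint 2: syllable 1 onset /kjnb/ has 4 consonants (> 3) → not permitted
No form is permitted → 0.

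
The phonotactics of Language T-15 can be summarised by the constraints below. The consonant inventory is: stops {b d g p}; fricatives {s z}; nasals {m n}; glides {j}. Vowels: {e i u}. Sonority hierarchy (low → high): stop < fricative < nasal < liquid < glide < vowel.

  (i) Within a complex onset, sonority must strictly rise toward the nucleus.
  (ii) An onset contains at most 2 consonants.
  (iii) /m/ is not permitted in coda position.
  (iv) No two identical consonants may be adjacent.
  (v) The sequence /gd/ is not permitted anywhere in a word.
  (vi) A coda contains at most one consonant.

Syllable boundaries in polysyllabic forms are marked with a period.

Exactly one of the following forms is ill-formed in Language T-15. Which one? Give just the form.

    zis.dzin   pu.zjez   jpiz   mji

zis.dzin — σ1 onset /z/, coda /s/ ok; σ2 onset /dz/ (1→2 rises), coda /n/ ok → well-formed
pu.zjez — σ1 onset /p/, coda /∅/ ok; σ2 onset /zj/ (2→5 rises), coda /z/ ok → well-formed
jpiz — violates constraint (i): syllable 1 onset /jp/: /j/ (glide, 5) → /p/ (stop, 1) does not rise → ill-formed
mji — σ1 onset /mj/ (3→5 rises), coda /∅/ ok → well-formed

jpiz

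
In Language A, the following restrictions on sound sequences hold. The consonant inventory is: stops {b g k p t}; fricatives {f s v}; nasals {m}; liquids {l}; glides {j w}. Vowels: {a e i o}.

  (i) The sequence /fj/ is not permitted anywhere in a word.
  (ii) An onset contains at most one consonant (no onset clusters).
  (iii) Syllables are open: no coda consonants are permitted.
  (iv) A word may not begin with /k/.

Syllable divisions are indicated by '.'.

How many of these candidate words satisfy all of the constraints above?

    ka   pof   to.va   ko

1

ka — violates constraint (iv): word begins with /k/ → illicit
pof — violates constraint (iii): syllable 1 coda /f/ has 1 consonant (> 0) → illicit
to.va — σ1 onset /t/, coda /∅/ ok; σ2 onset /v/, coda /∅/ ok → licit
ko — violates constraint (iv): word begins with /k/ → illicit
Licit: to.va → 1.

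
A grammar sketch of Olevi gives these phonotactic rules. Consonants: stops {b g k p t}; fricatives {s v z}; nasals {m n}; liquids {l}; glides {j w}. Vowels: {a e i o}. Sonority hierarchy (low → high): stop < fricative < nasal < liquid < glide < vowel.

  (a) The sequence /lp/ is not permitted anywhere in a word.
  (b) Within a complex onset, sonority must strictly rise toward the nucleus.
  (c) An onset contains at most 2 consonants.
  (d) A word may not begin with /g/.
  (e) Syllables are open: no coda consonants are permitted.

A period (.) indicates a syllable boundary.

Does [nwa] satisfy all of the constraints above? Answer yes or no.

[nwa] — σ1 onset /nw/ (3→5 rises), coda /∅/ ok → phonotactically legal

yes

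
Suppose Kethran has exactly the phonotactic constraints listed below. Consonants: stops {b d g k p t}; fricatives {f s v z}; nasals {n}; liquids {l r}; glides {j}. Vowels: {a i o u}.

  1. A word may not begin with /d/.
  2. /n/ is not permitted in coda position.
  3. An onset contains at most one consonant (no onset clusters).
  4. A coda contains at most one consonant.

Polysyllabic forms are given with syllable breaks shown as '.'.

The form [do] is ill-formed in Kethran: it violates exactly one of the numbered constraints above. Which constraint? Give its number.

1

[do]: word begins with /d/.
This is a violation of constraint 1: "A word may not begin with /d/."
The remaining constraints (2, 3, 4) are satisfied.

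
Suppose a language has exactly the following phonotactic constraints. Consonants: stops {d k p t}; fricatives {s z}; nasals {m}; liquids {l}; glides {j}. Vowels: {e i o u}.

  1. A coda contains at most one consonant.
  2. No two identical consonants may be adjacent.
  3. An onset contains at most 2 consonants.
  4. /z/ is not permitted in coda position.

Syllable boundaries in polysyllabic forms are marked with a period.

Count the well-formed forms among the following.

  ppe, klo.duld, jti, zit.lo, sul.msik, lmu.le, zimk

ppe — violates constraint 2: adjacent identical consonants /pp/ → ill-formed
klo.duld — violates constraint 1: syllable 2 coda /ld/ has 2 consonants (> 1) → ill-formed
jti — σ1 onset /jt/ (2C), coda /∅/ ok → well-formed
zit.lo — σ1 onset /z/, coda /t/ ok; σ2 onset /l/, coda /∅/ ok → well-formed
sul.msik — σ1 onset /s/, coda /l/ ok; σ2 onset /ms/ (2C), coda /k/ ok → well-formed
lmu.le — σ1 onset /lm/ (2C), coda /∅/ ok; σ2 onset /l/, coda /∅/ ok → well-formed
zimk — violates constraint 1: syllable 1 coda /mk/ has 2 consonants (> 1) → ill-formed
Well-formed: jti, zit.lo, sul.msik, lmu.le → 4.

4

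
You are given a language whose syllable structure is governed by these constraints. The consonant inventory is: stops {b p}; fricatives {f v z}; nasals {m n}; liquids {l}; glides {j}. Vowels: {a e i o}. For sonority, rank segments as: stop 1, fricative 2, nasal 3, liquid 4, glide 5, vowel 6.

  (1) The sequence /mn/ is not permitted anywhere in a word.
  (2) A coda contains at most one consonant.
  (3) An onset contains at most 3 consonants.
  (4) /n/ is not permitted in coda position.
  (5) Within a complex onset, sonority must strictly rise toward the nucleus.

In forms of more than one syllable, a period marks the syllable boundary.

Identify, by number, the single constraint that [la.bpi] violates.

[la.bpi]: syllable 2 onset /bp/: /b/ (stop, 1) → /p/ (stop, 1) does not rise.
This is a violation of constraint 5: "Within a complex onset, sonority must strictly rise toward the nucleus."
The remaining constraints (1, 2, 3, 4) are satisfied.

5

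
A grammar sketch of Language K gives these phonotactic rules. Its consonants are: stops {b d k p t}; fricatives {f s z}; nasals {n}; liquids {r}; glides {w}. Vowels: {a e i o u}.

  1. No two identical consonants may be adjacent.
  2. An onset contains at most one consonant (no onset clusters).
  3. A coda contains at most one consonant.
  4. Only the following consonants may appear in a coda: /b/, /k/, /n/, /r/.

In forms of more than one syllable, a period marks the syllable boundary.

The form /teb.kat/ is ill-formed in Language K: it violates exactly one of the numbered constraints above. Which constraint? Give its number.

4

/teb.kat/: syllable 2 coda contains /t/, which is not a licensed coda consonant.
This is a violation of constraint 4: "Only the following consonants may appear in a coda: /b/, /k/, /n/, /r/."
The remaining constraints (1, 2, 3) are satisfied.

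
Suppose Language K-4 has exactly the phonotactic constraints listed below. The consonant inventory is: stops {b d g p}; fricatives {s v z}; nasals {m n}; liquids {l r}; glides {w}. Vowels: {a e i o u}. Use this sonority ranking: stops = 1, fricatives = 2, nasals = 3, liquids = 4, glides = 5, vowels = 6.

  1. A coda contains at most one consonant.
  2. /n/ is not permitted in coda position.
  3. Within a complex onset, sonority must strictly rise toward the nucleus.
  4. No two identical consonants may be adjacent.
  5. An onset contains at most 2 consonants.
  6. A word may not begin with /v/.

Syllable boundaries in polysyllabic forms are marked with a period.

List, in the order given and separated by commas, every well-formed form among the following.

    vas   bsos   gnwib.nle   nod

bsos, nod

vas — violates constraint 6: word begins with /v/ → ill-formed
bsos — σ1 onset /bs/ (1→2 rises), coda /s/ ok → well-formed
gnwib.nle — violates constraint 5: syllable 1 onset /gnw/ has 3 consonants (> 2) → ill-formed
nod — σ1 onset /n/, coda /d/ ok → well-formed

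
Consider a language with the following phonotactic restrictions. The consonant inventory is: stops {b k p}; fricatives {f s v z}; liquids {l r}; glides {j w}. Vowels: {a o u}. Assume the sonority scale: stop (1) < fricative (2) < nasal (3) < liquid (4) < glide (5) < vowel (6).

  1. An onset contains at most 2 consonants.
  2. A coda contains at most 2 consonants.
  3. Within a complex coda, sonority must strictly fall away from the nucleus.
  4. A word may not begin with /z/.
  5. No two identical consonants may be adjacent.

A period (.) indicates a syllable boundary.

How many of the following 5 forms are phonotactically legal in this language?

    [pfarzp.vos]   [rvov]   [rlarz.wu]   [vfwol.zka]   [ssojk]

[pfarzp.vos] — violates constraint 2: syllable 1 coda /rzp/ has 3 consonants (> 2) → phonotactically illegal
[rvov] — σ1 onset /rv/ (2C), coda /v/ ok → phonotactically legal
[rlarz.wu] — σ1 onset /rl/ (2C), coda /rz/ (4→2 falls) ok; σ2 onset /w/, coda /∅/ ok → phonotactically legal
[vfwol.zka] — violates constraint 1: syllable 1 onset /vfw/ has 3 consonants (> 2) → phonotactically illegal
[ssojk] — violates constraint 5: adjacent identical consonants /ss/ → phonotactically illegal
Phonotactically legal: [rvov], [rlarz.wu] → 2.

2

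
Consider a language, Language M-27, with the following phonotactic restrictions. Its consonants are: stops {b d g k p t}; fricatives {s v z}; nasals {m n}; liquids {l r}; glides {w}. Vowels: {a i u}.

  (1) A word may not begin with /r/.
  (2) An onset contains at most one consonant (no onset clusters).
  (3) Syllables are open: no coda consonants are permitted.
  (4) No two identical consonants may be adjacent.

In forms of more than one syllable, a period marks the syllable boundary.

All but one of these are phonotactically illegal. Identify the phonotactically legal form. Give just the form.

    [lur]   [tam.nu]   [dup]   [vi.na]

[vi.na]

[lur] — violates constraint 3: syllable 1 coda /r/ has 1 consonant (> 0) → phonotactically illegal
[tam.nu] — violates constraint 3: syllable 1 coda /m/ has 1 consonant (> 0) → phonotactically illegal
[dup] — violates constraint 3: syllable 1 coda /p/ has 1 consonant (> 0) → phonotactically illegal
[vi.na] — σ1 onset /v/, coda /∅/ ok; σ2 onset /n/, coda /∅/ ok → phonotactically legal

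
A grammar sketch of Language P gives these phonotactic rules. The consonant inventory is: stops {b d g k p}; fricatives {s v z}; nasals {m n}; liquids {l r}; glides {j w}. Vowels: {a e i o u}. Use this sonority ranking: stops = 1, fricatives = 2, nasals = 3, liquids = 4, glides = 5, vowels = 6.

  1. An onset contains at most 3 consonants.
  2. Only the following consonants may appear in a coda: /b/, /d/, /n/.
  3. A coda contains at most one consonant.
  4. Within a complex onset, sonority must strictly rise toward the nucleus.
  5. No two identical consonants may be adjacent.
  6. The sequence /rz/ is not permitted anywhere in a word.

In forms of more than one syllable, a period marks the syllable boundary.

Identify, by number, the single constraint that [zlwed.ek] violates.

[zlwed.ek]: syllable 2 coda contains /k/, which is not a licensed coda consonant.
This is a violation of constraint 2: "Only the following consonants may appear in a coda: /b/, /d/, /n/."
The remaining constraints (1, 3, 4, 5, 6) are satisfied.

2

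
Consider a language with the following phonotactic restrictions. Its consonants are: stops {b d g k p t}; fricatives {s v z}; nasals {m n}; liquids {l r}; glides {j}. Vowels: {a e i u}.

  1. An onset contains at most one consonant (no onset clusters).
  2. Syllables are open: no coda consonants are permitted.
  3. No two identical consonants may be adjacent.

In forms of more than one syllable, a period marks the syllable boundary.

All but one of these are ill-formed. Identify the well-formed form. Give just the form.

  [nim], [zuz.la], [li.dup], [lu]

[nim] — violates constraint 2: syllable 1 coda /m/ has 1 consonant (> 0) → ill-formed
[zuz.la] — violates constraint 2: syllable 1 coda /z/ has 1 consonant (> 0) → ill-formed
[li.dup] — violates constraint 2: syllable 2 coda /p/ has 1 consonant (> 0) → ill-formed
[lu] — σ1 onset /l/, coda /∅/ ok → well-formed

[lu]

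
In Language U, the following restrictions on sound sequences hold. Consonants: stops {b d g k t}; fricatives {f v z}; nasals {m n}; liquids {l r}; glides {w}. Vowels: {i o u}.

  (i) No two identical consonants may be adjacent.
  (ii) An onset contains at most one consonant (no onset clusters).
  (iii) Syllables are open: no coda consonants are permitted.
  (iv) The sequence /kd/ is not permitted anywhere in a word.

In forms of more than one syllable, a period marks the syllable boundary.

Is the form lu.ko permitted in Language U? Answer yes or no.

lu.ko — σ1 onset /l/, coda /∅/ ok; σ2 onset /k/, coda /∅/ ok → permitted

yes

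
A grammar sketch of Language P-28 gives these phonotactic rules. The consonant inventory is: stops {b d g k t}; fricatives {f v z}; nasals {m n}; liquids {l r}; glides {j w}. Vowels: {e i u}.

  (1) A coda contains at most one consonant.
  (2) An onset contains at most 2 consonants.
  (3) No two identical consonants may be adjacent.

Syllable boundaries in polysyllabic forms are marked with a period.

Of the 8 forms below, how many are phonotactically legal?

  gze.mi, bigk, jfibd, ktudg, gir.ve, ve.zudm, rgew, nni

gze.mi — σ1 onset /gz/ (2C), coda /∅/ ok; σ2 onset /m/, coda /∅/ ok → phonotactically legal
bigk — violates constraint 1: syllable 1 coda /gk/ has 2 consonants (> 1) → phonotactically illegal
jfibd — violates constraint 1: syllable 1 coda /bd/ has 2 consonants (> 1) → phonotactically illegal
ktudg — violates constraint 1: syllable 1 coda /dg/ has 2 consonants (> 1) → phonotactically illegal
gir.ve — σ1 onset /g/, coda /r/ ok; σ2 onset /v/, coda /∅/ ok → phonotactically legal
ve.zudm — violates constraint 1: syllable 2 coda /dm/ has 2 consonants (> 1) → phonotactically illegal
rgew — σ1 onset /rg/ (2C), coda /w/ ok → phonotactically legal
nni — violates constraint 3: adjacent identical consonants /nn/ → phonotactically illegal
Phonotactically legal: gze.mi, gir.ve, rgew → 3.

3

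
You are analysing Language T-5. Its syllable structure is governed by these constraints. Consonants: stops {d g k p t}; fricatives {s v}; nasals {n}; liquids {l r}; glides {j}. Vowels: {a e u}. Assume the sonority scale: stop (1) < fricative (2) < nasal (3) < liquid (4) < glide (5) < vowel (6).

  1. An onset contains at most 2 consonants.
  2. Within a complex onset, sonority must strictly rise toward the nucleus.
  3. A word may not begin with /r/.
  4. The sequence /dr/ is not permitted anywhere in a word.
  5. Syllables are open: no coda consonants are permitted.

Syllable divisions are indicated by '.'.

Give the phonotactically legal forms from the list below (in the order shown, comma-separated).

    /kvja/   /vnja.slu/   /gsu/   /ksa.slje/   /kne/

/gsu/, /kne/

/kvja/ — violates constraint 1: syllable 1 onset /kvj/ has 3 consonants (> 2) → phonotactically illegal
/vnja.slu/ — violates constraint 1: syllable 1 onset /vnj/ has 3 consonants (> 2) → phonotactically illegal
/gsu/ — σ1 onset /gs/ (1→2 rises), coda /∅/ ok → phonotactically legal
/ksa.slje/ — violates constraint 1: syllable 2 onset /slj/ has 3 consonants (> 2) → phonotactically illegal
/kne/ — σ1 onset /kn/ (1→3 rises), coda /∅/ ok → phonotactically legal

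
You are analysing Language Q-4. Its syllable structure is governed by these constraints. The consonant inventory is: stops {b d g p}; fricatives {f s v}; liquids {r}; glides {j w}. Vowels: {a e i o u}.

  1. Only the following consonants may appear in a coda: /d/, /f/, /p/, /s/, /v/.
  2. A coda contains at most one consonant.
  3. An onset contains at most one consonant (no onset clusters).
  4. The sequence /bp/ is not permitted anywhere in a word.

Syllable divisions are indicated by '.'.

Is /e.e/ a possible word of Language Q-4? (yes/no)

yes

/e.e/ — σ1 onset /∅/, coda /∅/ ok; σ2 onset /∅/, coda /∅/ ok → phonotactically legal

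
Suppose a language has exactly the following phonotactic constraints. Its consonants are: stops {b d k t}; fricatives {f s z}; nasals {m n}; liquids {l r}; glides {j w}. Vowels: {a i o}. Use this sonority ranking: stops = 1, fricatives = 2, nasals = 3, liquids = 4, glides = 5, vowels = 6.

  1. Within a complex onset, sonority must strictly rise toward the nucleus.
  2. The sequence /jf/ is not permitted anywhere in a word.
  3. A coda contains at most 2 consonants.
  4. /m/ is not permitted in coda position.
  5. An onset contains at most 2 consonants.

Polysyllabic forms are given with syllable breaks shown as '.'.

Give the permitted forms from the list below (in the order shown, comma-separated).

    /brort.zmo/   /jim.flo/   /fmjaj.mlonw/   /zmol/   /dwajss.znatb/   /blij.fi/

/brort.zmo/, /zmol/

/brort.zmo/ — σ1 onset /br/ (1→4 rises), coda /rt/ (2C) ok; σ2 onset /zm/ (2→3 rises), coda /∅/ ok → permitted
/jim.flo/ — violates constraint 4: syllable 1 coda contains /m/ → not permitted
/fmjaj.mlonw/ — violates constraint 5: syllable 1 onset /fmj/ has 3 consonants (> 2) → not permitted
/zmol/ — σ1 onset /zm/ (2→3 rises), coda /l/ ok → permitted
/dwajss.znatb/ — violates constraint 3: syllable 1 coda /jss/ has 3 consonants (> 2) → not permitted
/blij.fi/ — violates constraint 2: contains banned sequence /jf/ → not permitted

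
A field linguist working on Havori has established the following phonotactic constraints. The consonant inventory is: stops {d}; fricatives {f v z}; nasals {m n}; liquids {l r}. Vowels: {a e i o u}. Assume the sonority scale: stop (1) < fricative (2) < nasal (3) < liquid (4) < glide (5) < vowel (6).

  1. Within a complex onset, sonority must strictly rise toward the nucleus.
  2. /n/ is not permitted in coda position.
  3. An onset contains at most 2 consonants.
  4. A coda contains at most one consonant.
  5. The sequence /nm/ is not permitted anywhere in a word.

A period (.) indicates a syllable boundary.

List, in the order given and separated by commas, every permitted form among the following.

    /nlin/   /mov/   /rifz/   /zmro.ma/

/nlin/ — violates constraint 2: syllable 1 coda contains /n/ → not permitted
/mov/ — σ1 onset /m/, coda /v/ ok → permitted
/rifz/ — violates constraint 4: syllable 1 coda /fz/ has 2 consonants (> 1) → not permitted
/zmro.ma/ — violates constraint 3: syllable 1 onset /zmr/ has 3 consonants (> 2) → not permitted

/mov/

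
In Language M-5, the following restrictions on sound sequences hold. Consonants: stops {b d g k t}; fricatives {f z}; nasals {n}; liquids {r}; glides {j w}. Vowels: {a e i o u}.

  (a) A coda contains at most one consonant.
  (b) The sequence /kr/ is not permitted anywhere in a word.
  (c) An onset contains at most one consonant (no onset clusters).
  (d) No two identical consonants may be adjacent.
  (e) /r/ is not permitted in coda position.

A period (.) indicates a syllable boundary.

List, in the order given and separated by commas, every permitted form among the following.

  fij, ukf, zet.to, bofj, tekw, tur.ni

fij

fij — σ1 onset /f/, coda /j/ ok → permitted
ukf — violates constraint (a): syllable 1 coda /kf/ has 2 consonants (> 1) → not permitted
zet.to — violates constraint (d): adjacent identical consonants /tt/ → not permitted
bofj — violates constraint (a): syllable 1 coda /fj/ has 2 consonants (> 1) → not permitted
tekw — violates constraint (a): syllable 1 coda /kw/ has 2 consonants (> 1) → not permitted
tur.ni — violates constraint (e): syllable 1 coda contains /r/ → not permitted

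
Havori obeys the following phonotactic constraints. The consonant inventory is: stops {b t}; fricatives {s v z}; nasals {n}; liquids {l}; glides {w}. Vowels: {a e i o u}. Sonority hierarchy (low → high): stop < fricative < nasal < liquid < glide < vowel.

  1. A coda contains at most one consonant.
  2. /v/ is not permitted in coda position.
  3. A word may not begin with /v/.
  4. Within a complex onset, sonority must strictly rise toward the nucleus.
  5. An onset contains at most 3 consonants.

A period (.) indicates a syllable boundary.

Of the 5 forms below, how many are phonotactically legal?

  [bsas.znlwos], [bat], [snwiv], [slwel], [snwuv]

2

[bsas.znlwos] — violates constraint 5: syllable 2 onset /znlw/ has 4 consonants (> 3) → phonotactically illegal
[bat] — σ1 onset /b/, coda /t/ ok → phonotactically legal
[snwiv] — violates constraint 2: syllable 1 coda contains /v/ → phonotactically illegal
[slwel] — σ1 onset /slw/ (2→4→5 rises), coda /l/ ok → phonotactically legal
[snwuv] — violates constraint 2: syllable 1 coda contains /v/ → phonotactically illegal
Phonotactically legal: [bat], [slwel] → 2.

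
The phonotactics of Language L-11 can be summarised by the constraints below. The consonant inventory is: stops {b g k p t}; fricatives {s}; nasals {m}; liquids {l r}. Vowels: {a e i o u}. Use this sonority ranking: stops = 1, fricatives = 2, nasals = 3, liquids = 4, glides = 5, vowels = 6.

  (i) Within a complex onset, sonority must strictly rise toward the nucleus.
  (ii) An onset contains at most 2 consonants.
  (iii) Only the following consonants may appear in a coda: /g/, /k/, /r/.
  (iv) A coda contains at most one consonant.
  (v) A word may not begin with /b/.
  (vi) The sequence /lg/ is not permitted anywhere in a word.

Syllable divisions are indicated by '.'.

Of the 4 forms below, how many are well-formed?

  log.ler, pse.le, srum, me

log.ler — σ1 onset /l/, coda /g/ ok; σ2 onset /l/, coda /r/ ok → well-formed
pse.le — σ1 onset /ps/ (1→2 rises), coda /∅/ ok; σ2 onset /l/, coda /∅/ ok → well-formed
srum — violates constraint (iii): syllable 1 coda contains /m/, which is not a licensed coda consonant → ill-formed
me — σ1 onset /m/, coda /∅/ ok → well-formed
Well-formed: log.ler, pse.le, me → 3.

3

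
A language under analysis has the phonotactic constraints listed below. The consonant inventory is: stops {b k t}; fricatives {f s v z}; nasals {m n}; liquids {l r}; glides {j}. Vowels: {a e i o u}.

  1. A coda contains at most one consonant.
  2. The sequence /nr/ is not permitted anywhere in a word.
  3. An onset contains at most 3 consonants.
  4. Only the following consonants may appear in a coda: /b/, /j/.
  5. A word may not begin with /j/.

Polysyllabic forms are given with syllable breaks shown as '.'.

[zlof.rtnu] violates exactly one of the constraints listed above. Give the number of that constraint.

4

[zlof.rtnu]: syllable 1 coda contains /f/, which is not a licensed coda consonant.
This is a violation of constraint 4: "Only the following consonants may appear in a coda: /b/, /j/."
The remaining constraints (1, 2, 3, 5) are satisfied.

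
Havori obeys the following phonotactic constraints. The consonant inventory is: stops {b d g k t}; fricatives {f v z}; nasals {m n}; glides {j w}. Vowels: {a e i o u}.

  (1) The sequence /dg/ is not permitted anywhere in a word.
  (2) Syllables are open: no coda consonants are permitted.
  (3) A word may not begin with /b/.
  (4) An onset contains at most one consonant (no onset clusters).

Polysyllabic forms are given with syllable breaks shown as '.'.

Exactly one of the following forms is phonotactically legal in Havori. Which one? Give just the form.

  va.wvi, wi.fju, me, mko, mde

me

va.wvi — violates constraint 4: syllable 2 onset /wv/ has 2 consonants (> 1) → phonotactically illegal
wi.fju — violates constraint 4: syllable 2 onset /fj/ has 2 consonants (> 1) → phonotactically illegal
me — σ1 onset /m/, coda /∅/ ok → phonotactically legal
mko — violates constraint 4: syllable 1 onset /mk/ has 2 consonants (> 1) → phonotactically illegal
mde — violates constraint 4: syllable 1 onset /md/ has 2 consonants (> 1) → phonotactically illegal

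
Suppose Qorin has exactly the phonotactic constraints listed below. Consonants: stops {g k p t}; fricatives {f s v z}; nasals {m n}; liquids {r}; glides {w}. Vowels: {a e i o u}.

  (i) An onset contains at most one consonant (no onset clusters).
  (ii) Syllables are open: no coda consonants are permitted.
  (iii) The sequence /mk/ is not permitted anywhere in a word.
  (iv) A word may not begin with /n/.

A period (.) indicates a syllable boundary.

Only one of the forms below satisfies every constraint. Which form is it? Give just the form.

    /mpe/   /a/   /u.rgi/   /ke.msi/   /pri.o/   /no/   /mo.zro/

/mpe/ — violates constraint (i): syllable 1 onset /mp/ has 2 consonants (> 1) → ill-formed
/a/ — σ1 onset /∅/, coda /∅/ ok → well-formed
/u.rgi/ — violates constraint (i): syllable 2 onset /rg/ has 2 consonants (> 1) → ill-formed
/ke.msi/ — violates constraint (i): syllable 2 onset /ms/ has 2 consonants (> 1) → ill-formed
/pri.o/ — violates constraint (i): syllable 1 onset /pr/ has 2 consonants (> 1) → ill-formed
/no/ — violates constraint (iv): word begins with /n/ → ill-formed
/mo.zro/ — violates constraint (i): syllable 2 onset /zr/ has 2 consonants (> 1) → ill-formed

/a/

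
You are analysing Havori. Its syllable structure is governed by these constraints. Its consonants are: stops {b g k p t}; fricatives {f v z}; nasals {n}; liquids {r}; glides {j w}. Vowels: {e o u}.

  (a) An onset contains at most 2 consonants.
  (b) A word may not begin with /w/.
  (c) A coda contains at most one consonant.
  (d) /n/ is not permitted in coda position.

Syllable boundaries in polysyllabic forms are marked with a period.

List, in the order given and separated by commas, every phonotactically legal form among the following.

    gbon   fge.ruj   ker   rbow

fge.ruj, ker, rbow

gbon — violates constraint (d): syllable 1 coda contains /n/ → phonotactically illegal
fge.ruj — σ1 onset /fg/ (2C), coda /∅/ ok; σ2 onset /r/, coda /j/ ok → phonotactically legal
ker — σ1 onset /k/, coda /r/ ok → phonotactically legal
rbow — σ1 onset /rb/ (2C), coda /w/ ok → phonotactically legal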